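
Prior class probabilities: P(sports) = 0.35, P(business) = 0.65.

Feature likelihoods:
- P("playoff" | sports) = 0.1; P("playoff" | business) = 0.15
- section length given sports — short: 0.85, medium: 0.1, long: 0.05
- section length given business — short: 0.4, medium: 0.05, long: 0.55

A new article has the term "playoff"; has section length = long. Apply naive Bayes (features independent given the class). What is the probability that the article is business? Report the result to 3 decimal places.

sports: 0.35 × 0.1 × 0.05 = 0.00175
business: 0.65 × 0.15 × 0.55 = 0.053625
P(business | x) = 0.053625 / 0.055375 ≈ 0.968

0.968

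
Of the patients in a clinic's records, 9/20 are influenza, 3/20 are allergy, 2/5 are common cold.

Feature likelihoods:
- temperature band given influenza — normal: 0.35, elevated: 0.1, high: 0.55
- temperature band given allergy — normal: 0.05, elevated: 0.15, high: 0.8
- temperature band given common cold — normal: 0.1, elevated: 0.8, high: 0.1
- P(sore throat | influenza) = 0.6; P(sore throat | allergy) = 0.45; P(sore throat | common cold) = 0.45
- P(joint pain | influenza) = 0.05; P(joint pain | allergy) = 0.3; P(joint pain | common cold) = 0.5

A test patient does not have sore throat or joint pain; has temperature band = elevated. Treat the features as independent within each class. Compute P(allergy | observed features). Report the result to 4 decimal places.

0.0761

influenza: 0.45 × 0.1 × (1−0.6) × (1−0.05) = 0.0171
allergy: 0.15 × 0.15 × (1−0.45) × (1−0.3) = 0.0086625
common cold: 0.4 × 0.8 × (1−0.45) × (1−0.5) = 0.088
P(allergy | x) = 0.0086625 / 0.1137625 ≈ 0.0761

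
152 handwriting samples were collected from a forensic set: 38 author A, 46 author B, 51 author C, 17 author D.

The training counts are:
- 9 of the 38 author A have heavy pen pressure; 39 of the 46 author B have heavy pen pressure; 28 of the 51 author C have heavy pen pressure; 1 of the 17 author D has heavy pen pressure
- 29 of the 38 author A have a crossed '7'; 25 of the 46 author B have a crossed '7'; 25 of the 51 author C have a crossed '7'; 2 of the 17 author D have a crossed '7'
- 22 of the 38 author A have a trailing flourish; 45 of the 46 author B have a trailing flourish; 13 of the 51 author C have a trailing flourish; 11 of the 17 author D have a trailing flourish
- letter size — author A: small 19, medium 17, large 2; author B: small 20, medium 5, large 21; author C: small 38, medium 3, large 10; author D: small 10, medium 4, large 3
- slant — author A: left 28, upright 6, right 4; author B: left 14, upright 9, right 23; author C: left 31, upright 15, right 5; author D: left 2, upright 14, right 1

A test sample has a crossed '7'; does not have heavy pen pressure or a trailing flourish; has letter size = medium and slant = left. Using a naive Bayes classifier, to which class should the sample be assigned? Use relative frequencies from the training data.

author A

author A: (38/152) × (29/38) × (29/38) × (16/38) × (17/38) × (28/38) ≈ 0.020209
author B: (46/152) × (7/46) × (25/46) × (1/46) × (5/46) × (14/46) ≈ 0.0000179995
author C: (51/152) × (23/51) × (25/51) × (38/51) × (3/51) × (31/51) ≈ 0.00197611
author D: (17/152) × (16/17) × (2/17) × (6/17) × (4/17) × (2/17) ≈ 0.000120991
Highest score → author A.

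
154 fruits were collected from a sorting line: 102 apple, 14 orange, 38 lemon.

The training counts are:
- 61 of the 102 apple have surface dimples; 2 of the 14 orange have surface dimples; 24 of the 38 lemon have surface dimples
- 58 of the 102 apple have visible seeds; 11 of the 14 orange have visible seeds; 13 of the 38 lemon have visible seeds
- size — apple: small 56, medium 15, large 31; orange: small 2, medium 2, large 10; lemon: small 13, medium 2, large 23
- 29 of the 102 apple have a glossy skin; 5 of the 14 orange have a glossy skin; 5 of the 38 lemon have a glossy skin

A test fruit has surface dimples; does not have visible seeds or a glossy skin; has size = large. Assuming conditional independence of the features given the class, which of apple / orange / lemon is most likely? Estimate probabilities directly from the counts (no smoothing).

lemon

apple: (102/154) × (61/102) × (44/102) × (31/102) × (73/102) ≈ 0.037166
orange: (14/154) × (2/14) × (3/14) × (10/14) × (9/14) ≈ 0.00127788
lemon: (38/154) × (24/38) × (25/38) × (23/38) × (33/38) ≈ 0.0538917
Highest score → lemon.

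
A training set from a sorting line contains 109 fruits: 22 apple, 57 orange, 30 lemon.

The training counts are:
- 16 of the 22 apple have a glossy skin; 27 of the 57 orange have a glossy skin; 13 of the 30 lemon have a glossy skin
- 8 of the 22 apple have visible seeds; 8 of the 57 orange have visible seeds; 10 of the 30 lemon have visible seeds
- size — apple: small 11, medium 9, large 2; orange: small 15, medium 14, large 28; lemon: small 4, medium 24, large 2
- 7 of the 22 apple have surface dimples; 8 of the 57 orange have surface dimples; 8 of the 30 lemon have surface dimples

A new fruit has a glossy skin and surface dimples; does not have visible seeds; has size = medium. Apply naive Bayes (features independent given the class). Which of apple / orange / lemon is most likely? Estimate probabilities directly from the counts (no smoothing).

apple: (22/109) × (16/22) × (14/22) × (9/22) × (7/22) ≈ 0.0121589
orange: (57/109) × (27/57) × (49/57) × (14/57) × (8/57) ≈ 0.00734052
lemon: (30/109) × (13/30) × (20/30) × (24/30) × (8/30) ≈ 0.0169623
Highest score → lemon.

lemon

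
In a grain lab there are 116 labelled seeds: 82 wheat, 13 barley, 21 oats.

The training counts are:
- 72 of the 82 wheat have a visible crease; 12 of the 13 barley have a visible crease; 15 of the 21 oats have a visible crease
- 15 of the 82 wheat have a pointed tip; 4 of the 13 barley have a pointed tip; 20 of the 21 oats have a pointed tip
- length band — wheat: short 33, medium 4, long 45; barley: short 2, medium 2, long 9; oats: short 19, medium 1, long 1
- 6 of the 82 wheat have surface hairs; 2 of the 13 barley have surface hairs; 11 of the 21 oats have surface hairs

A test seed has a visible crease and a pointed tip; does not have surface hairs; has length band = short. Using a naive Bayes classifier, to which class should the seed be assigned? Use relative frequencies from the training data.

oats

wheat: (82/116) × (72/82) × (15/82) × (33/82) × (76/82) ≈ 0.0423498
barley: (13/116) × (12/13) × (4/13) × (2/13) × (11/13) ≈ 0.00414358
oats: (21/116) × (15/21) × (20/21) × (19/21) × (10/21) ≈ 0.053059
Highest score → oats.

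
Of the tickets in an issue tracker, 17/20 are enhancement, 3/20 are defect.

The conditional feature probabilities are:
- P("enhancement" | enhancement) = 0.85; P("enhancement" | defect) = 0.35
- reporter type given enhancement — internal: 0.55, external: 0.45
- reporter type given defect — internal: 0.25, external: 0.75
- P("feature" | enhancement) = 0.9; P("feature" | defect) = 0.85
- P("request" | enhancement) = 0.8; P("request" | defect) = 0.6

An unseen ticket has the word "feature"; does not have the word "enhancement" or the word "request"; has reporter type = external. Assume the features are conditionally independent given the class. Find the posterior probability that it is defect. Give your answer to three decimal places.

enhancement: 0.85 × (1−0.85) × 0.45 × 0.9 × (1−0.8) = 0.0103275
defect: 0.15 × (1−0.35) × 0.75 × 0.85 × (1−0.6) = 0.0248625
P(defect | x) = 0.0248625 / 0.03519 ≈ 0.707

0.707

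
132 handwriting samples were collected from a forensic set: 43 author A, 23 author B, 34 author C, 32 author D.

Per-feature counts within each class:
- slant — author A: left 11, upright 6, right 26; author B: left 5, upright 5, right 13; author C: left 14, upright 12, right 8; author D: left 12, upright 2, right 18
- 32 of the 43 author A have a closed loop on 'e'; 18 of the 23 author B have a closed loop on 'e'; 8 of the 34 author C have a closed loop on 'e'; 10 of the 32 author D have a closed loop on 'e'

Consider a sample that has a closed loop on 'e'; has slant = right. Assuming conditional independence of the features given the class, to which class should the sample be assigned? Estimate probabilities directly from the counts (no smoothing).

author A

author A: (43/132) × (26/43) × (32/43) ≈ 0.146582
author B: (23/132) × (13/23) × (18/23) ≈ 0.0770751
author C: (34/132) × (8/34) × (8/34) ≈ 0.0142602
author D: (32/132) × (18/32) × (10/32) ≈ 0.0426136
Highest score → author A.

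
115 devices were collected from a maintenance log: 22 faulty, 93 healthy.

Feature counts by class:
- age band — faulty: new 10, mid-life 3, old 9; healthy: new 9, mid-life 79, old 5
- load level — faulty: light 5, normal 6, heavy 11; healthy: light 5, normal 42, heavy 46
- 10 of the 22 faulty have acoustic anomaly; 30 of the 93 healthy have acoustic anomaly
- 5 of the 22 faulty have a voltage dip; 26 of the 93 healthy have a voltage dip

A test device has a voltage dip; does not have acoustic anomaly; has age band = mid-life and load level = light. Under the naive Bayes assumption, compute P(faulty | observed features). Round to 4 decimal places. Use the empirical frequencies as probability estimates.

faulty: (22/115) × (3/22) × (5/22) × (12/22) × (5/22) ≈ 0.000734982
healthy: (93/115) × (79/93) × (5/93) × (63/93) × (26/93) ≈ 0.00699462
P(faulty | x) = 0.000734982 / 0.007729602 ≈ 0.0951

0.0951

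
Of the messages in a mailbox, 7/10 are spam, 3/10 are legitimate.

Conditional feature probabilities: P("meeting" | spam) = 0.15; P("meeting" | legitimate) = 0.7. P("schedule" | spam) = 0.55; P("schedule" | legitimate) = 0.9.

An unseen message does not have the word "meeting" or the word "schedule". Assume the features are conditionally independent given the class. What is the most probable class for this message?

spam: 0.7 × (1−0.15) × (1−0.55) = 0.26775
legitimate: 0.3 × (1−0.7) × (1−0.9) = 0.009
Highest score → spam.

spam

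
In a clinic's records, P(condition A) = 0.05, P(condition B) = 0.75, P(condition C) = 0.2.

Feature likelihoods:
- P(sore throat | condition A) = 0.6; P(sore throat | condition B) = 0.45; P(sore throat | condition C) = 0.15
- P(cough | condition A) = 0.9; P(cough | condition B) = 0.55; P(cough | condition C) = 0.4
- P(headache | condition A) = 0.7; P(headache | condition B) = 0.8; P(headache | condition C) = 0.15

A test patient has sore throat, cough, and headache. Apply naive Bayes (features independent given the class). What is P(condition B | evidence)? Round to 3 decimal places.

0.878

condition A: 0.05 × 0.6 × 0.9 × 0.7 = 0.0189
condition B: 0.75 × 0.45 × 0.55 × 0.8 = 0.1485
condition C: 0.2 × 0.15 × 0.4 × 0.15 = 0.0018
P(condition B | x) = 0.1485 / 0.1692 ≈ 0.878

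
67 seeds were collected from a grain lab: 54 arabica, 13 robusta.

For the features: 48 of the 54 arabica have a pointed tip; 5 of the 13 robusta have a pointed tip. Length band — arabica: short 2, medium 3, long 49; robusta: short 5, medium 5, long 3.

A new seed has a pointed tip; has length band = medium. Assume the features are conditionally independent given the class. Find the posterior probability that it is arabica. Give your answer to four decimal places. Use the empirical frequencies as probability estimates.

arabica: (54/67) × (48/54) × (3/54) ≈ 0.039801
robusta: (13/67) × (5/13) × (5/13) ≈ 0.0287026
P(arabica | x) = 0.039801 / 0.0685036 ≈ 0.5810

0.5810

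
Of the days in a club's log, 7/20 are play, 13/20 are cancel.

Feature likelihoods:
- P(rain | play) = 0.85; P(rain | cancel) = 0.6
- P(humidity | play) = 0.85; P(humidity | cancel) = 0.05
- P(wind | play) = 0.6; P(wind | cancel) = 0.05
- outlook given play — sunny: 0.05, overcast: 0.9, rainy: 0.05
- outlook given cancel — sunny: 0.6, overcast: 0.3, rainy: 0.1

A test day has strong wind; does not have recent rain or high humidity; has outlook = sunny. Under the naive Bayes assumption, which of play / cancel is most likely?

play: 0.35 × (1−0.85) × (1−0.85) × 0.6 × 0.05 = 0.00023625
cancel: 0.65 × (1−0.6) × (1−0.05) × 0.05 × 0.6 = 0.00741
Highest score → cancel.

cancel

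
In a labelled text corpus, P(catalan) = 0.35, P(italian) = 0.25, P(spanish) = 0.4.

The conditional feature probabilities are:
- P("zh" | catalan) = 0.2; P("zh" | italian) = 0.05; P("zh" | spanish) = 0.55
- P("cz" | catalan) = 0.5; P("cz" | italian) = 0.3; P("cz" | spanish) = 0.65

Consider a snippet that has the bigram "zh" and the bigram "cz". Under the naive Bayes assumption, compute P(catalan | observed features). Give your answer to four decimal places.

0.1926

catalan: 0.35 × 0.2 × 0.5 = 0.035
italian: 0.25 × 0.05 × 0.3 = 0.00375
spanish: 0.4 × 0.55 × 0.65 = 0.143
P(catalan | x) = 0.035 / 0.18175 ≈ 0.1926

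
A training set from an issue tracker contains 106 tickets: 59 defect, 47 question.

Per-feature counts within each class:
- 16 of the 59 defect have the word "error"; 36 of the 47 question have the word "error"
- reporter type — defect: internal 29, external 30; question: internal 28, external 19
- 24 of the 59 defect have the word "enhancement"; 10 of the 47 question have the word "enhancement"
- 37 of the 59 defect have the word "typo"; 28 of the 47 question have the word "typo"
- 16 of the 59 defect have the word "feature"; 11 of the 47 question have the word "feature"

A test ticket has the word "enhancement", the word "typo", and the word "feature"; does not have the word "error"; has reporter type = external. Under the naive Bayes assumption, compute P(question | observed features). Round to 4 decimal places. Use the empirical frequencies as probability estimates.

defect: (59/106) × (43/59) × (30/59) × (24/59) × (37/59) × (16/59) ≈ 0.0142695
question: (47/106) × (11/47) × (19/47) × (10/47) × (28/47) × (11/47) ≈ 0.00124451
P(question | x) = 0.00124451 / 0.01551401 ≈ 0.0802

0.0802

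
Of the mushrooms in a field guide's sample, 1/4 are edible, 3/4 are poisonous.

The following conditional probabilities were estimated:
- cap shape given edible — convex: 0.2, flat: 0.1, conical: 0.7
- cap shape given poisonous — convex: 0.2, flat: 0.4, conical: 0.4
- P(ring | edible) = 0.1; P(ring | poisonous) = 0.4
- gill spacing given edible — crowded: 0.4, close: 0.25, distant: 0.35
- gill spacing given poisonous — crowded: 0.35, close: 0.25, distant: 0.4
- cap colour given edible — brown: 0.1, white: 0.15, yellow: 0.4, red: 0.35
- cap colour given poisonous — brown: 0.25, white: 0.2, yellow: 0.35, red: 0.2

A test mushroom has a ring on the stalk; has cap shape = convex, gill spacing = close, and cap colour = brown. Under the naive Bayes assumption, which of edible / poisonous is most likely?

edible: 0.25 × 0.2 × 0.1 × 0.25 × 0.1 = 0.000125
poisonous: 0.75 × 0.2 × 0.4 × 0.25 × 0.25 = 0.00375
Highest score → poisonous.

poisonous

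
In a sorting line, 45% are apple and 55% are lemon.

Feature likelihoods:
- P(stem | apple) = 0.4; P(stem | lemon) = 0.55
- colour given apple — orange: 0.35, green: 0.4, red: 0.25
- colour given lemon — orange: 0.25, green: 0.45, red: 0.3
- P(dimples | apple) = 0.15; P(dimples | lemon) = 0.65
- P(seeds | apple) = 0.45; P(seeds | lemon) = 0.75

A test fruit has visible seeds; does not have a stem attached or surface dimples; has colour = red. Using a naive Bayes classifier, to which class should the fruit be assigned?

apple: 0.45 × (1−0.4) × 0.25 × (1−0.15) × 0.45 = 0.02581875
lemon: 0.55 × (1−0.55) × 0.3 × (1−0.65) × 0.75 = 0.019490625
Highest score → apple.

apple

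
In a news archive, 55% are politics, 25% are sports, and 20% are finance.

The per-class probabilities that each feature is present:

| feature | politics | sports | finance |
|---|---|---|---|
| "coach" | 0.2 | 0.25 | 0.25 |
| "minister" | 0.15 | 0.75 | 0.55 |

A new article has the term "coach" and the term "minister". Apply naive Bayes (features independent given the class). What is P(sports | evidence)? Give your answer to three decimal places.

politics: 0.55 × 0.2 × 0.15 = 0.0165
sports: 0.25 × 0.25 × 0.75 = 0.046875
finance: 0.2 × 0.25 × 0.55 = 0.0275
P(sports | x) = 0.046875 / 0.090875 ≈ 0.516

0.516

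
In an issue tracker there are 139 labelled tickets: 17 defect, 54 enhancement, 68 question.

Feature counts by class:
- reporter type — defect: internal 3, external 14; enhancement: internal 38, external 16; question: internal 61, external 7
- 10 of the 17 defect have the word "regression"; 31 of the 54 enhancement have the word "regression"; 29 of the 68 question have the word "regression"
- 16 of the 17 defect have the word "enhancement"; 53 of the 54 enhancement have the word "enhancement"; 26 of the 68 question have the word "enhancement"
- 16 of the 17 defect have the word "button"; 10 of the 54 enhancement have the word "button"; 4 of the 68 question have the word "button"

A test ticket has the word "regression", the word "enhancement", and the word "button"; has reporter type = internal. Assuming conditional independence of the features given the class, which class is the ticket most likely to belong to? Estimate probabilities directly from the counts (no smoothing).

enhancement

defect: (17/139) × (3/17) × (10/17) × (16/17) × (16/17) ≈ 0.011246
enhancement: (54/139) × (38/54) × (31/54) × (53/54) × (10/54) ≈ 0.028525
question: (68/139) × (61/68) × (29/68) × (26/68) × (4/68) ≈ 0.00420939
Highest score → enhancement.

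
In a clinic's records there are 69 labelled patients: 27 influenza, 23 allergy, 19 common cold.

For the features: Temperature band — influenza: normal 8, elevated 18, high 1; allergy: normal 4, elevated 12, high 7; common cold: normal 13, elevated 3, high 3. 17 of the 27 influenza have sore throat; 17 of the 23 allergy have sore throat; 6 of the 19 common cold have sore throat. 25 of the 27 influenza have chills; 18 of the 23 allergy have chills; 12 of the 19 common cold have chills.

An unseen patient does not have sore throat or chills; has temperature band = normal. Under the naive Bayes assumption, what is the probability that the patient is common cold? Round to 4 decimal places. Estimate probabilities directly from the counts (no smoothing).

influenza: (27/69) × (8/27) × (10/27) × (2/27) ≈ 0.00318085
allergy: (23/69) × (4/23) × (6/23) × (5/23) ≈ 0.00328758
common cold: (19/69) × (13/19) × (13/19) × (7/19) ≈ 0.0474929
P(common cold | x) = 0.0474929 / 0.05396133 ≈ 0.8801

0.8801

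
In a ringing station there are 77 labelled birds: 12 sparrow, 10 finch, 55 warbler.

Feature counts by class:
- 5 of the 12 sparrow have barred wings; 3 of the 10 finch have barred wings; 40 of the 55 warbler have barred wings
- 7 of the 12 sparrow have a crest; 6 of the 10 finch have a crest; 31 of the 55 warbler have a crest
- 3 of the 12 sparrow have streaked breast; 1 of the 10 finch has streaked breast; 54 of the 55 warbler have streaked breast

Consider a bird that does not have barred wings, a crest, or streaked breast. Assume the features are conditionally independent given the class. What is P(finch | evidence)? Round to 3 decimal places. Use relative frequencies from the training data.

0.522

sparrow: (12/77) × (7/12) × (5/12) × (9/12) ≈ 0.0284091
finch: (10/77) × (7/10) × (4/10) × (9/10) ≈ 0.0327273
warbler: (55/77) × (15/55) × (24/55) × (1/55) ≈ 0.00154556
P(finch | x) = 0.0327273 / 0.06268196 ≈ 0.522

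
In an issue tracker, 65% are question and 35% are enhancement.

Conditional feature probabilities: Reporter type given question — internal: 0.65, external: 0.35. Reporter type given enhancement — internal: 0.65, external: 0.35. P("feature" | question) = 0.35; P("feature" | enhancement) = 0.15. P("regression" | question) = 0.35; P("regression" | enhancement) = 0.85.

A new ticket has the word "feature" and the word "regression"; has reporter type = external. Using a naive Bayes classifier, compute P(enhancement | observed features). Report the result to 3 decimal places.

0.359

question: 0.65 × 0.35 × 0.35 × 0.35 = 0.02786875
enhancement: 0.35 × 0.35 × 0.15 × 0.85 = 0.01561875
P(enhancement | x) = 0.01561875 / 0.0434875 ≈ 0.359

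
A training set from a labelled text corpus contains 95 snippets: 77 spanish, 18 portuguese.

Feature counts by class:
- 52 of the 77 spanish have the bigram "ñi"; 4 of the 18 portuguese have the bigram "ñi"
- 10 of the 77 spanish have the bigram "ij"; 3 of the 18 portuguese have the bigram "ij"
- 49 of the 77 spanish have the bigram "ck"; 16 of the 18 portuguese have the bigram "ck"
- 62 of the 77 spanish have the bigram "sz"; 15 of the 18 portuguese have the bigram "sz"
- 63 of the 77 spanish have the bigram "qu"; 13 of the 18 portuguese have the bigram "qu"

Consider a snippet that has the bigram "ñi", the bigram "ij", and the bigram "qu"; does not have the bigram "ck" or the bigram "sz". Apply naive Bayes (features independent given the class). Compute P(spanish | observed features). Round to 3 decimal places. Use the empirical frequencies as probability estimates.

spanish: (77/95) × (52/77) × (10/77) × (28/77) × (15/77) × (63/77) ≈ 0.00412009
portuguese: (18/95) × (4/18) × (3/18) × (2/18) × (3/18) × (13/18) ≈ 0.000093856
P(spanish | x) = 0.00412009 / 0.004213946 ≈ 0.978

0.978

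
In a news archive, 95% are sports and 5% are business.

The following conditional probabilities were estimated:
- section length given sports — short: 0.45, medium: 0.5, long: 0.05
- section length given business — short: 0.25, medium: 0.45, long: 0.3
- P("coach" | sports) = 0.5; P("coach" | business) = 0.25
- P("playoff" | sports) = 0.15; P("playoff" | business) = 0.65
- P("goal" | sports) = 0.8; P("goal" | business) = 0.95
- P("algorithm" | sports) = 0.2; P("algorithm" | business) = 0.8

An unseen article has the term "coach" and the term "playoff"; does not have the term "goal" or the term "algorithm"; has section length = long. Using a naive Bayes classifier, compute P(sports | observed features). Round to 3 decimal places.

0.959

sports: 0.95 × 0.05 × 0.5 × 0.15 × (1−0.8) × (1−0.2) = 0.00057
business: 0.05 × 0.3 × 0.25 × 0.65 × (1−0.95) × (1−0.8) = 0.000024375
P(sports | x) = 0.00057 / 0.000594375 ≈ 0.959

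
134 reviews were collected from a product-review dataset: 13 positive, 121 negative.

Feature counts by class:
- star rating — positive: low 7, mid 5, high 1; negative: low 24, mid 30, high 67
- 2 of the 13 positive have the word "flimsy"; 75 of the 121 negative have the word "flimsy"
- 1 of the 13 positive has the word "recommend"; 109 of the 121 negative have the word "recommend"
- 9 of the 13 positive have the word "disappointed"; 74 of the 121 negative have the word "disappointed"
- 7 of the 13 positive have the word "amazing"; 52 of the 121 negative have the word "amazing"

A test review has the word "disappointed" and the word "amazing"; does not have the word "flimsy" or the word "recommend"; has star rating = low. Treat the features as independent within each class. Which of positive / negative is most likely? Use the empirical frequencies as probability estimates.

positive: (13/134) × (7/13) × (11/13) × (12/13) × (9/13) × (7/13) ≈ 0.0152102
negative: (121/134) × (24/121) × (46/121) × (12/121) × (74/121) × (52/121) ≈ 0.00177476
Highest score → positive.

positive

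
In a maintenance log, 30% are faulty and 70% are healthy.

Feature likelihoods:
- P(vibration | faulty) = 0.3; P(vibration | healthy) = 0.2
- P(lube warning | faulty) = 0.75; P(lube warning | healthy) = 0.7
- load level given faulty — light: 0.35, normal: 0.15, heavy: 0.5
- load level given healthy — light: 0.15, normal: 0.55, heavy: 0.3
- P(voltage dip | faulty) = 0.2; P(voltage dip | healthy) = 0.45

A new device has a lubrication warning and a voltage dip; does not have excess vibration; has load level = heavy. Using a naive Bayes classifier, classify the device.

healthy

faulty: 0.3 × (1−0.3) × 0.75 × 0.5 × 0.2 = 0.01575
healthy: 0.7 × (1−0.2) × 0.7 × 0.3 × 0.45 = 0.05292
Highest score → healthy.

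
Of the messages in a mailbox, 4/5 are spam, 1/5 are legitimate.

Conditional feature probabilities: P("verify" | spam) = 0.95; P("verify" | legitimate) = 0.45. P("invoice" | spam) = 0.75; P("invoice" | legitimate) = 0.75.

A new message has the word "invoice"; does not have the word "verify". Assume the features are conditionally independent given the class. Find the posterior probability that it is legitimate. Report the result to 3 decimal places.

0.733

spam: 0.8 × (1−0.95) × 0.75 = 0.03
legitimate: 0.2 × (1−0.45) × 0.75 = 0.0825
P(legitimate | x) = 0.0825 / 0.1125 ≈ 0.733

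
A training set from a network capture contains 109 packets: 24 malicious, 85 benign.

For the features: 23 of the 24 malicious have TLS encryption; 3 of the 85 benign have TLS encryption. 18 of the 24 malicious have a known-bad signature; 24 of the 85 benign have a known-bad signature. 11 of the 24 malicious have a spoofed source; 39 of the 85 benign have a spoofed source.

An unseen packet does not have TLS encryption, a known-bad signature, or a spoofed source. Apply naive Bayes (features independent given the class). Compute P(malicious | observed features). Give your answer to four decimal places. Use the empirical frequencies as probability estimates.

0.0042

malicious: (24/109) × (1/24) × (6/24) × (13/24) ≈ 0.00124235
benign: (85/109) × (82/85) × (61/85) × (46/85) ≈ 0.292171
P(malicious | x) = 0.00124235 / 0.29341335 ≈ 0.0042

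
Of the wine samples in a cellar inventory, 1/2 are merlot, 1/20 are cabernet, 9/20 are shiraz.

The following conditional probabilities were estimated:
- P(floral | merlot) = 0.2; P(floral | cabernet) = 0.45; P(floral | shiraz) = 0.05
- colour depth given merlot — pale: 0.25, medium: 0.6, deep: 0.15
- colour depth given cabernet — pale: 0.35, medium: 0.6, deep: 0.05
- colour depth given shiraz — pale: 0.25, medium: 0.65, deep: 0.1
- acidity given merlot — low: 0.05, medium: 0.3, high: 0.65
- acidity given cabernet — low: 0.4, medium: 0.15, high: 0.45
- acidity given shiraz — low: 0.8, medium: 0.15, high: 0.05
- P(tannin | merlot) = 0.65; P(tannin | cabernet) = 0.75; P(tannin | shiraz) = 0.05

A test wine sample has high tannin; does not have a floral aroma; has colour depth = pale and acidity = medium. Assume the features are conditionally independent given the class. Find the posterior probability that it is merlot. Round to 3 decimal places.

0.912

merlot: 0.5 × (1−0.2) × 0.25 × 0.3 × 0.65 = 0.0195
cabernet: 0.05 × (1−0.45) × 0.35 × 0.15 × 0.75 = 0.0010828125
shiraz: 0.45 × (1−0.05) × 0.25 × 0.15 × 0.05 = 0.0008015625
P(merlot | x) = 0.0195 / 0.021384375 ≈ 0.912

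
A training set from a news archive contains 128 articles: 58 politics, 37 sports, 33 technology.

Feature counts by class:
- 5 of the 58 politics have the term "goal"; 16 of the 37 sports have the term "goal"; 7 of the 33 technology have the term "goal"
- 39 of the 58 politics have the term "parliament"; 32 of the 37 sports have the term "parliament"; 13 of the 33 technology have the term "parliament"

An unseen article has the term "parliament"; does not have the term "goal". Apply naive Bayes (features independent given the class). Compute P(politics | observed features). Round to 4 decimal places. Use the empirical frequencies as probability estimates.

politics: (58/128) × (53/58) × (39/58) ≈ 0.278421
sports: (37/128) × (21/37) × (32/37) ≈ 0.141892
technology: (33/128) × (26/33) × (13/33) ≈ 0.0800189
P(politics | x) = 0.278421 / 0.5003319 ≈ 0.5565

0.5565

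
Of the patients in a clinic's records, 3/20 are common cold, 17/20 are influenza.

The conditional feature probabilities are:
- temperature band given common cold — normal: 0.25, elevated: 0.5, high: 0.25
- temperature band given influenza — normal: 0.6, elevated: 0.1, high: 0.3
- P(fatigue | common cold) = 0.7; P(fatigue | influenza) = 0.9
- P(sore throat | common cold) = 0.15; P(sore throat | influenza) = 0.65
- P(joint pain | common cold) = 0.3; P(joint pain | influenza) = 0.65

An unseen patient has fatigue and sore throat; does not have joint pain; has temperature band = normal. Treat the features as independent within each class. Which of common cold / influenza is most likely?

influenza

common cold: 0.15 × 0.25 × 0.7 × 0.15 × (1−0.3) = 0.00275625
influenza: 0.85 × 0.6 × 0.9 × 0.65 × (1−0.65) = 0.1044225
Highest score → influenza.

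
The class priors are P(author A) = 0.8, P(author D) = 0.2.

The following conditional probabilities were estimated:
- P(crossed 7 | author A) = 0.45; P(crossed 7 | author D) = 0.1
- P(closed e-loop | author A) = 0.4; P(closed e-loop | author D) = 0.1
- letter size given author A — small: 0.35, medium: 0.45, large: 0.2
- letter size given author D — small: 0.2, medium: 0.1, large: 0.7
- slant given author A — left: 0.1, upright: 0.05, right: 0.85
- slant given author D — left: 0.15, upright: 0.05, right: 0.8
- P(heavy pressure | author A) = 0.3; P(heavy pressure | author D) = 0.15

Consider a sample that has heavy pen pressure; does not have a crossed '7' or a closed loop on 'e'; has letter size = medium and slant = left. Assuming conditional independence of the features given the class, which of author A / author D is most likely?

author A: 0.8 × (1−0.45) × (1−0.4) × 0.45 × 0.1 × 0.3 = 0.003564
author D: 0.2 × (1−0.1) × (1−0.1) × 0.1 × 0.15 × 0.15 = 0.0003645
Highest score → author A.

author A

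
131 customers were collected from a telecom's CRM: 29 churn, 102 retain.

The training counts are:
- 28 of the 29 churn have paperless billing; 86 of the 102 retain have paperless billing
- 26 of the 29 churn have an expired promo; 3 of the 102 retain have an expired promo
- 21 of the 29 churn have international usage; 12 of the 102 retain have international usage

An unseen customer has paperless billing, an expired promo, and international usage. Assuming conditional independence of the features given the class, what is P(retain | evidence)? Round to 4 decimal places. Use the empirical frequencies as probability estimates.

churn: (29/131) × (28/29) × (26/29) × (21/29) ≈ 0.138766
retain: (102/131) × (86/102) × (3/102) × (12/102) ≈ 0.00227159
P(retain | x) = 0.00227159 / 0.14103759 ≈ 0.0161

0.0161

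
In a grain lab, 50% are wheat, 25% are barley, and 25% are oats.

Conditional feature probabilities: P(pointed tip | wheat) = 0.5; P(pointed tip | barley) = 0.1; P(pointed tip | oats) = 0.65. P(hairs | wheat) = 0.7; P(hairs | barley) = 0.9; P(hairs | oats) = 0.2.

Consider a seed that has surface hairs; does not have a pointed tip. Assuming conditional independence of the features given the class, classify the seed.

wheat: 0.5 × (1−0.5) × 0.7 = 0.175
barley: 0.25 × (1−0.1) × 0.9 = 0.2025
oats: 0.25 × (1−0.65) × 0.2 = 0.0175
Highest score → barley.

barley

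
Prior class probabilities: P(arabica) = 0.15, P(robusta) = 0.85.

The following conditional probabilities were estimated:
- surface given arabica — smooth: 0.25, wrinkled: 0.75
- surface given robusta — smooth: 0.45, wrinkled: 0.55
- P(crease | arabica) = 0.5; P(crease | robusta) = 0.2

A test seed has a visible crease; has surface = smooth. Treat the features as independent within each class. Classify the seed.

robusta

arabica: 0.15 × 0.25 × 0.5 = 0.01875
robusta: 0.85 × 0.45 × 0.2 = 0.0765
Highest score → robusta.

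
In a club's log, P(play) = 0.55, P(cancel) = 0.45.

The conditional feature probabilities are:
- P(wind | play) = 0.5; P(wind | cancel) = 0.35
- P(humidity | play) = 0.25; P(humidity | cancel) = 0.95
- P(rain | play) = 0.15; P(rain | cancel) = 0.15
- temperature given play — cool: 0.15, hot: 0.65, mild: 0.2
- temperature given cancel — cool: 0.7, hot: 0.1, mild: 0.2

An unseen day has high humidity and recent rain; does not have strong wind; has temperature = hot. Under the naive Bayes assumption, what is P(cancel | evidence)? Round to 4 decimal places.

play: 0.55 × (1−0.5) × 0.25 × 0.15 × 0.65 = 0.006703125
cancel: 0.45 × (1−0.35) × 0.95 × 0.15 × 0.1 = 0.004168125
P(cancel | x) = 0.004168125 / 0.01087125 ≈ 0.3834

0.3834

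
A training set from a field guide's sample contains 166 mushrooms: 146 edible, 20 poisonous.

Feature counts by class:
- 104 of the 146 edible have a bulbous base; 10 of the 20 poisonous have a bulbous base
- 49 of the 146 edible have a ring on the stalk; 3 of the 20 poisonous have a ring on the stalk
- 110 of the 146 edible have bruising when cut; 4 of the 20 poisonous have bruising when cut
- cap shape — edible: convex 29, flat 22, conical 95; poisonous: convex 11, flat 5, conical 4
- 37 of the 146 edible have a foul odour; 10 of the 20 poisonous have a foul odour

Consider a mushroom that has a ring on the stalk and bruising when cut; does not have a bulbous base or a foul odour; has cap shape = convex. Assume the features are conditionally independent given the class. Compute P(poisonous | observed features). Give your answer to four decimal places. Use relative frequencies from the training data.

0.0498

edible: (146/166) × (42/146) × (49/146) × (110/146) × (29/146) × (109/146) ≈ 0.00948731
poisonous: (20/166) × (10/20) × (3/20) × (4/20) × (11/20) × (10/20) ≈ 0.000496988
P(poisonous | x) = 0.000496988 / 0.009984298 ≈ 0.0498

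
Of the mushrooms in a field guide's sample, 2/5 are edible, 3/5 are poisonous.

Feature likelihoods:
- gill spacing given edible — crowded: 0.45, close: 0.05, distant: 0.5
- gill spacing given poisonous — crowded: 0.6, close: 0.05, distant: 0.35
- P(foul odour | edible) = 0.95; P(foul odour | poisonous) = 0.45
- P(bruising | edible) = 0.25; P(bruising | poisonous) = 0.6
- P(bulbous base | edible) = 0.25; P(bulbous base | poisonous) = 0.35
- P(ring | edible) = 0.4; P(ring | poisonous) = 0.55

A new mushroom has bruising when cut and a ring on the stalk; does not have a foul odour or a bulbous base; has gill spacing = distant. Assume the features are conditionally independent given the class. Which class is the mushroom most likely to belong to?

edible: 0.4 × 0.5 × (1−0.95) × 0.25 × (1−0.25) × 0.4 = 0.00075
poisonous: 0.6 × 0.35 × (1−0.45) × 0.6 × (1−0.35) × 0.55 = 0.02477475
Highest score → poisonous.

poisonous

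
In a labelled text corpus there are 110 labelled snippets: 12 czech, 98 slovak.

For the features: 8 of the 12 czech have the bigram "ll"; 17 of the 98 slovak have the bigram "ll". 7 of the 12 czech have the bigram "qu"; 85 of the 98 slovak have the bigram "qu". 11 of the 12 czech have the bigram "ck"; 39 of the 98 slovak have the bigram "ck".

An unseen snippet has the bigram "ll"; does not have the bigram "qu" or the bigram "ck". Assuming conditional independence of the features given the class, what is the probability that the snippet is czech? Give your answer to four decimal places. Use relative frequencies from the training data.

0.1698

czech: (12/110) × (8/12) × (5/12) × (1/12) ≈ 0.00252525
slovak: (98/110) × (17/98) × (13/98) × (59/98) ≈ 0.0123424
P(czech | x) = 0.00252525 / 0.01486765 ≈ 0.1698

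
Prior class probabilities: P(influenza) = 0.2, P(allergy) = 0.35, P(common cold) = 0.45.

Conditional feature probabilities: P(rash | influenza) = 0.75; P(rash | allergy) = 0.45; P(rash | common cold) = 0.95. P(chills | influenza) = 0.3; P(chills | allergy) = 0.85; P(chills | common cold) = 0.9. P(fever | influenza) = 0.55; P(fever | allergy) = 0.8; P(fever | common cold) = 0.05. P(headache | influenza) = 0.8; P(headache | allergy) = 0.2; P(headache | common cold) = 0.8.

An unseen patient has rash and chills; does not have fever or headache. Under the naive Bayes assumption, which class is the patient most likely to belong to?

common cold

influenza: 0.2 × 0.75 × 0.3 × (1−0.55) × (1−0.8) = 0.00405
allergy: 0.35 × 0.45 × 0.85 × (1−0.8) × (1−0.2) = 0.02142
common cold: 0.45 × 0.95 × 0.9 × (1−0.05) × (1−0.8) = 0.0731025
Highest score → common cold.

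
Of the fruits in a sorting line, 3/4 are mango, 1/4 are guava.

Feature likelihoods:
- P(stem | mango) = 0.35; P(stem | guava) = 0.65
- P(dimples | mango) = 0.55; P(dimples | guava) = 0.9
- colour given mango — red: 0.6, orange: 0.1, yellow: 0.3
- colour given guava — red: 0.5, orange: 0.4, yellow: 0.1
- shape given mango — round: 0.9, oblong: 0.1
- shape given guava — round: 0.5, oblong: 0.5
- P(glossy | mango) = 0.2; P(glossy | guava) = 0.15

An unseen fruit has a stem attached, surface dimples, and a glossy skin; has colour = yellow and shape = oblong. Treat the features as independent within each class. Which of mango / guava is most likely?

mango: 0.75 × 0.35 × 0.55 × 0.3 × 0.1 × 0.2 = 0.00086625
guava: 0.25 × 0.65 × 0.9 × 0.1 × 0.5 × 0.15 = 0.001096875
Highest score → guava.

guava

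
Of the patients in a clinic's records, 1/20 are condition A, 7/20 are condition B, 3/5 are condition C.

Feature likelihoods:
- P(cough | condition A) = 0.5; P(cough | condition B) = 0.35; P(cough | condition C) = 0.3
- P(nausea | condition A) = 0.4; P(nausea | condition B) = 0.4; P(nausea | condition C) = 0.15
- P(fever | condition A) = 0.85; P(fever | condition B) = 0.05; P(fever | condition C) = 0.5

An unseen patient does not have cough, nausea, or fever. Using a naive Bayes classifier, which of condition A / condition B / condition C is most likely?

condition C

condition A: 0.05 × (1−0.5) × (1−0.4) × (1−0.85) = 0.00225
condition B: 0.35 × (1−0.35) × (1−0.4) × (1−0.05) = 0.129675
condition C: 0.6 × (1−0.3) × (1−0.15) × (1−0.5) = 0.1785
Highest score → condition C.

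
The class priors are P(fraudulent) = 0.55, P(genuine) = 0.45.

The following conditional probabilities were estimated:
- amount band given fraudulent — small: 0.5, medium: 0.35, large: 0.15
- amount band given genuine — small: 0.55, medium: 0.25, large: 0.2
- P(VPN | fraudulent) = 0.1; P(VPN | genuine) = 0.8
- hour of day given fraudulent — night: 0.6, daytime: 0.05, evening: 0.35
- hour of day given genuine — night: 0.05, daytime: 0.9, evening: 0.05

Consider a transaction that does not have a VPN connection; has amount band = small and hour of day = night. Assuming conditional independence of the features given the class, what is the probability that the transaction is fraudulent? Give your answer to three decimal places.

fraudulent: 0.55 × 0.5 × (1−0.1) × 0.6 = 0.1485
genuine: 0.45 × 0.55 × (1−0.8) × 0.05 = 0.002475
P(fraudulent | x) = 0.1485 / 0.150975 ≈ 0.984

0.984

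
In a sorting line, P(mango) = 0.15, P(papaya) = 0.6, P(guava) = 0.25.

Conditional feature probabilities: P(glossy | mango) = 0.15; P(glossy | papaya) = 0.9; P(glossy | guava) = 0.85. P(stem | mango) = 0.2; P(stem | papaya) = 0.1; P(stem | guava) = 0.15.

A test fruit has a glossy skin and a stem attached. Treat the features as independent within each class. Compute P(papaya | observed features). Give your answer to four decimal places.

0.5975

mango: 0.15 × 0.15 × 0.2 = 0.0045
papaya: 0.6 × 0.9 × 0.1 = 0.054
guava: 0.25 × 0.85 × 0.15 = 0.031875
P(papaya | x) = 0.054 / 0.090375 ≈ 0.5975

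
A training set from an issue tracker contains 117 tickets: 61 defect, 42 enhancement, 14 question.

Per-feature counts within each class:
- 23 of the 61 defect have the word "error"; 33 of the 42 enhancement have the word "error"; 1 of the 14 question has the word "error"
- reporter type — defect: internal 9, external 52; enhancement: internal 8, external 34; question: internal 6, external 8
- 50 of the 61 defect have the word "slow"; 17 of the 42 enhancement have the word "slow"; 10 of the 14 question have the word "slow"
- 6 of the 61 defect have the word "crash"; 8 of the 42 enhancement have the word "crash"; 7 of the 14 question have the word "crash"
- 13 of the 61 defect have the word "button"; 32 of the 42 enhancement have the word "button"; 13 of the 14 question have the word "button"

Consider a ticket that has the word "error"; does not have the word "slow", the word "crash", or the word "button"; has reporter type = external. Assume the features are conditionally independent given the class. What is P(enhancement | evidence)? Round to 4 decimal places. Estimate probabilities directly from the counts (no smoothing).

0.5493

defect: (61/117) × (23/61) × (52/61) × (11/61) × (55/61) × (48/61) ≈ 0.0214399
enhancement: (42/117) × (33/42) × (34/42) × (25/42) × (34/42) × (10/42) ≈ 0.0261956
question: (14/117) × (1/14) × (8/14) × (4/14) × (7/14) × (1/14) ≈ 0.0000498368
P(enhancement | x) = 0.0261956 / 0.0476853368 ≈ 0.5493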